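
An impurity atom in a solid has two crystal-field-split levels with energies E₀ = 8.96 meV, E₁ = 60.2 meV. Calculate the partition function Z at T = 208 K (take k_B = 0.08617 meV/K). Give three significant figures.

Z = 0.641

k_BT = 0.08617 × 208 K = 17.923 meV.
Eᵢ/kT = 0.49992, 3.3588.
Z = Σ e^(−Eᵢ/kT) = e^(−0.49992) + e^(−3.3588) = 0.60658 + 0.034777 = 0.64136.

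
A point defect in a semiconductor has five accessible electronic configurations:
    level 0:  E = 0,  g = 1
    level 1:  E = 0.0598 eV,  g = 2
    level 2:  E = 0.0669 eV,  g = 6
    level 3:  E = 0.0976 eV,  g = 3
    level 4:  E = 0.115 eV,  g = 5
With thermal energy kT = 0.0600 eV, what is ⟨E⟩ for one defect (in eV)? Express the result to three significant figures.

Eᵢ/kT = 0, 0.99667, 1.1150, 1.6267, 1.9167.
Z = Σ gᵢe^(−Eᵢ/kT) = 1·e^(−0) + 2·e^(−0.99667) + 6·e^(−1.1150) + 3·e^(−1.6267) + 5·e^(−1.9167) = 1.0000 + 0.73821 + 1.9675 + 0.58973 + 0.73546 = 5.0309.
⟨E⟩ = Σ Eᵢ gᵢe^(−Eᵢ/kT) / Z = (0·1.0000 + 0.0598·0.73821 + 0.0669·1.9675 + 0.0976·0.58973 + 0.115·0.73546) / 5.0309 = 0.0632 eV.

0.0632 eV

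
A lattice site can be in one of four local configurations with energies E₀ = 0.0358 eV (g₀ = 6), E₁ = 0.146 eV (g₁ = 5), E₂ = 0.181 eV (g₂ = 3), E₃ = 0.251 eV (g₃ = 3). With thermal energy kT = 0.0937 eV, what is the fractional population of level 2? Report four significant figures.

Eᵢ/kT = 0.382070, 1.55816, 1.93170, 2.67876.
Z = Σ gᵢe^(−Eᵢ/kT) = 6·e^(−0.382070) + 5·e^(−1.55816) + 3·e^(−1.93170) + 3·e^(−2.67876) = 4.09468 + 1.05262 + 0.434705 + 0.205945 = 5.78795.
P₂ = g₂ e^(−E₂/kT) / Z = 0.434705/5.78795 = 0.07511.

0.07511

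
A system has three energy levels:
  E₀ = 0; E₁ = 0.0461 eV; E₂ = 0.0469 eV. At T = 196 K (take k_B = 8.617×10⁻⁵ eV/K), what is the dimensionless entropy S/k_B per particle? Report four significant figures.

0.4312

k_BT = 8.617×10⁻⁵ × 196 K = 0.0168893 eV.
Eᵢ/kT = 0, 2.72954, 2.77691.
Z = Σ e^(−Eᵢ/kT) = e^(−0) + e^(−2.72954) + e^(−2.77691) = 1.00000 + 0.0652493 + 0.0622305 = 1.12748.
⟨E⟩ = Σ EᵢPᵢ = 0.00525650 eV.
S/k_B = ln Z + ⟨E⟩/kT = ln(1.12748) + 0.00525650/0.0168893 = 0.119985 + 0.311233 = 0.4312.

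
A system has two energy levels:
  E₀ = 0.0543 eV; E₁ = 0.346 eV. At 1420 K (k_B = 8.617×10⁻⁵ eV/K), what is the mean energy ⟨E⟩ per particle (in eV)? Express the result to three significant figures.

0.0789 eV

k_BT = 8.617×10⁻⁵ × 1420 K = 0.12236 eV.
Eᵢ/kT = 0.44377, 2.8277.
Z = Σ e^(−Eᵢ/kT) = e^(−0.44377) + e^(−2.8277) = 0.64161 + 0.059149 = 0.70076.
⟨E⟩ = Σ Eᵢ e^(−Eᵢ/kT) / Z = (0.0543·0.64161 + 0.346·0.059149) / 0.70076 = 0.0789 eV.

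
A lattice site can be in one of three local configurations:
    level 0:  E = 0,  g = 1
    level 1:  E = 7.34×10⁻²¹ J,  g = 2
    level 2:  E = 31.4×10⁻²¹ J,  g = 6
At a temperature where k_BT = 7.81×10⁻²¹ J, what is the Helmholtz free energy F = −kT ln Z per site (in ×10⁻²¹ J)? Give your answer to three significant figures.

Eᵢ/kT = 0, 0.93982, 4.0205.
Z = Σ gᵢe^(−Eᵢ/kT) = 1·e^(−0) + 2·e^(−0.93982) + 6·e^(−4.0205) = 1.0000 + 0.78140 + 0.10766 = 1.8891.
F = −kT ln Z = −7.81 × ln(1.8891) = −7.81 × 0.63610 = -4.97 ×10⁻²¹ J.

-4.97 ×10⁻²¹ J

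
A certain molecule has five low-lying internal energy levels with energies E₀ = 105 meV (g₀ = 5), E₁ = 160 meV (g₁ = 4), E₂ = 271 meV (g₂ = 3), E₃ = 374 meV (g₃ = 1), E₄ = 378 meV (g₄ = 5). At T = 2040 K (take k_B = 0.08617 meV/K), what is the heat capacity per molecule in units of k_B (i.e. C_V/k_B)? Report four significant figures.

k_BT = 0.08617 × 2040 K = 175.787 meV.
Eᵢ/kT = 0.597314, 0.910192, 1.54164, 2.12757, 2.15033.
Z = Σ gᵢe^(−Eᵢ/kT) = 5·e^(−0.597314) + 4·e^(−0.910192) + 3·e^(−1.54164) + 1·e^(−2.12757) + 5·e^(−2.15033) = 2.75144 + 1.60979 + 0.642089 + 0.119126 + 0.582229 = 5.70467.
⟨E⟩ = 172.685 meV, ⟨E²⟩ = 38311.6 meV².
C_V/k_B = (⟨E²⟩ − ⟨E⟩²)/(kT)² = (38311.6 − 29820.1)/30901.1 = 0.2748.

0.2748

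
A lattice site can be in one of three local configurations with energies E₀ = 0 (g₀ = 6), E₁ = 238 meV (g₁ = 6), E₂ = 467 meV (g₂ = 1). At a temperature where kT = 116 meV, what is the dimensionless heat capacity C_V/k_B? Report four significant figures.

Eᵢ/kT = 0, 2.05172, 4.02586.
Z = Σ gᵢe^(−Eᵢ/kT) = 6·e^(−0) + 6·e^(−2.05172) + 1·e^(−4.02586) = 6.00000 + 0.771082 + 0.0178481 = 6.78893.
⟨E⟩ = 28.2596 meV, ⟨E²⟩ = 7006.94 meV².
C_V/k_B = (⟨E²⟩ − ⟨E⟩²)/(kT)² = (7006.94 − 798.605)/13456.0 = 0.4614.

0.4614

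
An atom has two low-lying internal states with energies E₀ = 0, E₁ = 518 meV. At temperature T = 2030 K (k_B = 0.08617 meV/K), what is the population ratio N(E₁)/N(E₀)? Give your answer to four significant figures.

k_BT = 0.08617 × 2030 K = 174.925 meV.
n₁/n₀ = exp[−(E₁−E₀)/kT] = exp(−(518 meV)/(174.925 meV)) = exp(-2.96127) = 0.05175.

0.05175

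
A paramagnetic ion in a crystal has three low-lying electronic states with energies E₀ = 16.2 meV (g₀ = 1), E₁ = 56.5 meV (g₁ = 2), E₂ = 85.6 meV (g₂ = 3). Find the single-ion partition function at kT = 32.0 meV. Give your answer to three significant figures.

Eᵢ/kT = 0.50625, 1.7656, 2.6750.
Z = Σ gᵢe^(−Eᵢ/kT) = 1·e^(−0.50625) + 2·e^(−1.7656) + 3·e^(−2.6750) = 0.60275 + 0.34217 + 0.20672 = 1.1516.

Z = 1.15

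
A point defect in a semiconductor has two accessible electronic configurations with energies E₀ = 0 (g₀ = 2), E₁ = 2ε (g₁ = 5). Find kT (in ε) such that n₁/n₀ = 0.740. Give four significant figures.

n₁/n₀ = (g₁/g₀) exp[−(E₁−E₀)/kT] = 0.740.
⇒ (E₁−E₀)/kT = ln((5/2)/0.740) = ln(3.37838) = 1.21740.
kT = 2ε / 1.21740 = 1.643 ε.

1.643 ε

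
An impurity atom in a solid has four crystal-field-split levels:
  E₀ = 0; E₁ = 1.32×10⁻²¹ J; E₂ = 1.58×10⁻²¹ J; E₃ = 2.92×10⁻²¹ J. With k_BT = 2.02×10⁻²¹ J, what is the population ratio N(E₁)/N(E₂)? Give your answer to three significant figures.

n₁/n₂ = exp[−(E₁−E₂)/kT] = exp(−(-0.26 ×10⁻²¹ J)/(2.02 ×10⁻²¹ J)) = exp(0.12871) = 1.14.

1.14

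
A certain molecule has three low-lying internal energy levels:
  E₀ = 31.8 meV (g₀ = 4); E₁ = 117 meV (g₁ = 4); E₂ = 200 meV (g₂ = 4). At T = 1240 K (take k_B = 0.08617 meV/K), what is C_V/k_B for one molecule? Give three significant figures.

0.312

k_BT = 0.08617 × 1240 K = 106.85 meV.
Eᵢ/kT = 0.29761, 1.0950, 1.8718.
Z = Σ gᵢe^(−Eᵢ/kT) = 4·e^(−0.29761) + 4·e^(−1.0950) + 4·e^(−1.8718) = 2.9704 + 1.3382 + 0.61539 = 4.9240.
⟨E⟩ = 75.976 meV, ⟨E²⟩ = 9329.4 meV².
C_V/k_B = (⟨E²⟩ − ⟨E⟩²)/(kT)² = (9329.4 − 5772.4)/11417 = 0.312.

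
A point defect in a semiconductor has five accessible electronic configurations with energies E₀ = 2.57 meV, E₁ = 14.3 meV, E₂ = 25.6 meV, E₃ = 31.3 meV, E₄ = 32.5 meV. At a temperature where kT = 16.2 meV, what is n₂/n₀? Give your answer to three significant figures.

n₂/n₀ = exp[−(E₂−E₀)/kT] = exp(−(23.03 meV)/(16.2 meV)) = exp(-1.4216) = 0.241.

0.241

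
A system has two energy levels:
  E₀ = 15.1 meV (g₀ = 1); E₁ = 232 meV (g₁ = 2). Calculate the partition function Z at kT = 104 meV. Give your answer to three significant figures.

Z = 1.08

Eᵢ/kT = 0.14519, 2.2308.
Z = Σ gᵢe^(−Eᵢ/kT) = 1·e^(−0.14519) + 2·e^(−2.2308) = 0.86486 + 0.21488 = 1.0797.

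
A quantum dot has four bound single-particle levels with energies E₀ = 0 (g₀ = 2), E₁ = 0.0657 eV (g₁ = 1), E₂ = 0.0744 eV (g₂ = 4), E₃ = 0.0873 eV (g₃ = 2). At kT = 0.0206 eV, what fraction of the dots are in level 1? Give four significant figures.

Eᵢ/kT = 0, 3.18932, 3.61165, 4.23786.
Z = Σ gᵢe^(−Eᵢ/kT) = 2·e^(−0) + 1·e^(−3.18932) + 4·e^(−3.61165) + 2·e^(−4.23786) = 2.00000 + 0.0411999 + 0.108029 + 0.0288769 = 2.17811.
P₁ = g₁ e^(−E₁/kT) / Z = 0.0411999/2.17811 = 0.01892.

0.01892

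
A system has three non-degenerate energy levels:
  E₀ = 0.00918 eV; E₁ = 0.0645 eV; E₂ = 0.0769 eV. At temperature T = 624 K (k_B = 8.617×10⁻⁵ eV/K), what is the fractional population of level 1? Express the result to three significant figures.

0.218

k_BT = 8.617×10⁻⁵ × 624 K = 0.053770 eV.
Eᵢ/kT = 0.17073, 1.1996, 1.4302.
Z = Σ e^(−Eᵢ/kT) = e^(−0.17073) + e^(−1.1996) + e^(−1.4302) = 0.84305 + 0.30131 + 0.23926 = 1.3836.
P₁ = e^(−E₁/kT) / Z = 0.30131/1.3836 = 0.218.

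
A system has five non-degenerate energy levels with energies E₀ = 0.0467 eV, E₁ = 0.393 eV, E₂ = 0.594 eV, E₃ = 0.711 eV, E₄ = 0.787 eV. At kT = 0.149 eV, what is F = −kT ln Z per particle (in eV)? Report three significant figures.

0.0269 eV

Eᵢ/kT = 0.31342, 2.6376, 3.9866, 4.7718, 5.2819.
Z = Σ e^(−Eᵢ/kT) = e^(−0.31342) + e^(−2.6376) + e^(−3.9866) + e^(−4.7718) + e^(−5.2819) = 0.73094 + 0.071533 + 0.018563 + 0.0084651 + 0.0050828 = 0.83458.
F = −kT ln Z = −0.149 × ln(0.83458) = −0.149 × -0.18083 = 0.0269 eV.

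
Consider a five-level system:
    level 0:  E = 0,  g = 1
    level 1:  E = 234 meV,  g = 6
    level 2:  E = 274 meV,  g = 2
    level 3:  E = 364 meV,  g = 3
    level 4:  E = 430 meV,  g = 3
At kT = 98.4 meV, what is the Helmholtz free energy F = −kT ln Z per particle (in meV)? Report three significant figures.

Eᵢ/kT = 0, 2.3780, 2.7846, 3.6992, 4.3699.
Z = Σ gᵢe^(−Eᵢ/kT) = 1·e^(−0) + 6·e^(−2.3780) + 2·e^(−2.7846) + 3·e^(−3.6992) + 3·e^(−4.3699) = 1.0000 + 0.55642 + 0.12351 + 0.074230 + 0.037958 = 1.7921.
F = −kT ln Z = −98.4 × ln(1.7921) = −98.4 × 0.58339 = -57.4 meV.

-57.4 meV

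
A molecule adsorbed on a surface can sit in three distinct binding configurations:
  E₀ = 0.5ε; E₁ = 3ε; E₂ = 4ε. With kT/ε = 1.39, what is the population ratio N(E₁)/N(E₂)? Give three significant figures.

2.05

n₁/n₂ = exp[−(E₁−E₂)/kT] = exp(−(-1ε)/(1.39ε)) = exp(0.71942) = 2.05.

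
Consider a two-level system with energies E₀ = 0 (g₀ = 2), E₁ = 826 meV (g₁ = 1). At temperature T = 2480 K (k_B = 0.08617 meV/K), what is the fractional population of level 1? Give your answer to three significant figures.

k_BT = 0.08617 × 2480 K = 213.70 meV.
Eᵢ/kT = 0, 3.8652.
Z = Σ gᵢe^(−Eᵢ/kT) = 2·e^(−0) + 1·e^(−3.8652) = 2.0000 + 0.020959 = 2.0210.
P₁ = g₁ e^(−E₁/kT) / Z = 0.020959/2.0210 = 0.0104.

0.0104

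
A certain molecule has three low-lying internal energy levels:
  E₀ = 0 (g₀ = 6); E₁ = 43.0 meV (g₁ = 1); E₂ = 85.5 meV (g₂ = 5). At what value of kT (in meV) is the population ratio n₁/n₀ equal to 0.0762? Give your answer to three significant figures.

54.9 meV

n₁/n₀ = (g₁/g₀) exp[−(E₁−E₀)/kT] = 0.0762.
⇒ (E₁−E₀)/kT = ln((1/6)/0.0762) = ln(2.1872) = 0.78262.
kT = 43.0 meV / 0.78262 = 54.9 meV.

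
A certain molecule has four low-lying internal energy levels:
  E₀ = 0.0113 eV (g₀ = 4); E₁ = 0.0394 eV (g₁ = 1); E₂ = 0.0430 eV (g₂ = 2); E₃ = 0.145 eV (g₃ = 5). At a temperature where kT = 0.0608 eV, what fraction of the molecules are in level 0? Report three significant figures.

Eᵢ/kT = 0.18586, 0.64803, 0.70724, 2.3849.
Z = Σ gᵢe^(−Eᵢ/kT) = 4·e^(−0.18586) + 1·e^(−0.64803) + 2·e^(−0.70724) + 5·e^(−2.3849) = 3.3216 + 0.52308 + 0.98601 + 0.46049 = 5.2912.
P₀ = g₀ e^(−E₀/kT) / Z = 3.3216/5.2912 = 0.628.

0.628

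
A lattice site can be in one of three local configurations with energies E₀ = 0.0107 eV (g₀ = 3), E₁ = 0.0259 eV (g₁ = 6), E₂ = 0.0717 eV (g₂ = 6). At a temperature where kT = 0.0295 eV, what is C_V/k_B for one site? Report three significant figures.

Eᵢ/kT = 0.36271, 0.87797, 2.4305.
Z = Σ gᵢe^(−Eᵢ/kT) = 3·e^(−0.36271) + 6·e^(−0.87797) + 6·e^(−2.4305) = 2.0874 + 2.4938 + 0.52796 = 5.1092.
⟨E⟩ = 0.024422 eV, ⟨E²⟩ = 0.00090543 eV².
C_V/k_B = (⟨E²⟩ − ⟨E⟩²)/(kT)² = (0.00090543 − 0.00059643)/0.00087025 = 0.355.

0.355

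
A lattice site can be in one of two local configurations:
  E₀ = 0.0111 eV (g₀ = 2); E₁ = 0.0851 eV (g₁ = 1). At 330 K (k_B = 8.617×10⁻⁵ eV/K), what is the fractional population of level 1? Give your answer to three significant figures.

k_BT = 8.617×10⁻⁵ × 330 K = 0.028436 eV.
Eᵢ/kT = 0.39035, 2.9927.
Z = Σ gᵢe^(−Eᵢ/kT) = 2·e^(−0.39035) + 1·e^(−2.9927) = 1.3536 + 0.050152 = 1.4038.
P₁ = g₁ e^(−E₁/kT) / Z = 0.050152/1.4038 = 0.0357.

0.0357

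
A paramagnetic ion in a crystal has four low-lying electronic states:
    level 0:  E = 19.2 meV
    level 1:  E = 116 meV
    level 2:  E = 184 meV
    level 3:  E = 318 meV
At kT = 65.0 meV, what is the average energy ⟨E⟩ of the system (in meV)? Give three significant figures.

Eᵢ/kT = 0.29538, 1.7846, 2.8308, 4.8923.
Z = Σ e^(−Eᵢ/kT) = e^(−0.29538) + e^(−1.7846) + e^(−2.8308) + e^(−4.8923) = 0.74425 + 0.16786 + 0.058966 + 0.0075041 = 0.97858.
⟨E⟩ = Σ Eᵢ e^(−Eᵢ/kT) / Z = (19.2·0.74425 + 116·0.16786 + 184·0.058966 + 318·0.0075041) / 0.97858 = 48.0 meV.

48.0 meV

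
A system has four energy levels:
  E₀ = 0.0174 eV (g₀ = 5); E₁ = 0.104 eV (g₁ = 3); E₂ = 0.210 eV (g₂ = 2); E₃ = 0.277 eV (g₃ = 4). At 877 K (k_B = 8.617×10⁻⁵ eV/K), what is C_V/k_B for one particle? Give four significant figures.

k_BT = 8.617×10⁻⁵ × 877 K = 0.0755711 eV.
Eᵢ/kT = 0.230247, 1.37619, 2.77884, 3.66542.
Z = Σ gᵢe^(−Eᵢ/kT) = 5·e^(−0.230247) + 3·e^(−1.37619) + 2·e^(−2.77884) + 4·e^(−3.66542) = 3.97169 + 0.757617 + 0.124221 + 0.102374 = 4.95590.
⟨E⟩ = 0.0408288 eV, ⟨E²⟩ = 0.00458646 eV².
C_V/k_B = (⟨E²⟩ − ⟨E⟩²)/(kT)² = (0.00458646 − 0.00166699)/0.00571099 = 0.5112.

0.5112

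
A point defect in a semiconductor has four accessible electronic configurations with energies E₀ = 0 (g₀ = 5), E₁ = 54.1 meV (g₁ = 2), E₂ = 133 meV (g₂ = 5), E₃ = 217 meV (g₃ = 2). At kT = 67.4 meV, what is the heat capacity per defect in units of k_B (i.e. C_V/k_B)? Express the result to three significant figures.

Eᵢ/kT = 0, 0.80267, 1.9733, 3.2196.
Z = Σ gᵢe^(−Eᵢ/kT) = 5·e^(−0) + 2·e^(−0.80267) + 5·e^(−1.9733) + 2·e^(−3.2196) = 5.0000 + 0.89626 + 0.69499 + 0.079942 = 6.6712.
⟨E⟩ = 23.724 meV, ⟨E²⟩ = 2800.3 meV².
C_V/k_B = (⟨E²⟩ − ⟨E⟩²)/(kT)² = (2800.3 − 562.83)/4542.8 = 0.493.

0.493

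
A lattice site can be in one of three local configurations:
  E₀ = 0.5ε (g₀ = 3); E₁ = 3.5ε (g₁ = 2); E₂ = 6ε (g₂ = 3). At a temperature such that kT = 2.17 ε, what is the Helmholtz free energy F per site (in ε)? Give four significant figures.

-2.362 ε

Eᵢ/kT = 0.230415, 1.61290, 2.76498.
Z = Σ gᵢe^(−Eᵢ/kT) = 3·e^(−0.230415) + 2·e^(−1.61290) + 3·e^(−2.76498) = 2.38261 + 0.398618 + 0.188932 = 2.97016.
F = −kT ln Z = −2.17 × ln(2.97016) = −2.17 × 1.08862 = -2.362 ε.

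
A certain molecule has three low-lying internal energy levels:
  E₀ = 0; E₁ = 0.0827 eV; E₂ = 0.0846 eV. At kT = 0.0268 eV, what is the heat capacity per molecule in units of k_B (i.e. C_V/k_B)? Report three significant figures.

0.726

Eᵢ/kT = 0, 3.0858, 3.1567.
Z = Σ e^(−Eᵢ/kT) = e^(−0) + e^(−3.0858) + e^(−3.1567) = 1.0000 + 0.045693 + 0.042566 = 1.0883.
⟨E⟩ = 0.0067811 eV, ⟨E²⟩ = 0.00056709 eV².
C_V/k_B = (⟨E²⟩ − ⟨E⟩²)/(kT)² = (0.00056709 − 0.000045983)/0.00071824 = 0.726.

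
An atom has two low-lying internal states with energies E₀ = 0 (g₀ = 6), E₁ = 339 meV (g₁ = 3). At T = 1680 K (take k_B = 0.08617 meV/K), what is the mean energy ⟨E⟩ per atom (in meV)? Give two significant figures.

16 meV

k_BT = 0.08617 × 1680 K = 144.8 meV.
Eᵢ/kT = 0, 2.341.
Z = Σ gᵢe^(−Eᵢ/kT) = 6·e^(−0) + 3·e^(−2.341) = 6.000 + 0.2887 = 6.289.
⟨E⟩ = Σ Eᵢ gᵢe^(−Eᵢ/kT) / Z = (0·6.000 + 339·0.2887) / 6.289 = 16 meV.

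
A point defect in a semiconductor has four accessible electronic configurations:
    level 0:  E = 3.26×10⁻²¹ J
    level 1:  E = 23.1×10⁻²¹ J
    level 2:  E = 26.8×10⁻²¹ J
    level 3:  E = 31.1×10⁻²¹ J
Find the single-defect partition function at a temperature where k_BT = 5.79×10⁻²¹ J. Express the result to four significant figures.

Eᵢ/kT = 0.563040, 3.98964, 4.62867, 5.37133.
Z = Σ e^(−Eᵢ/kT) = e^(−0.563040) + e^(−3.98964) + e^(−4.62867) + e^(−5.37133) = 0.569475 + 0.0185064 + 0.00976774 + 0.00464795 = 0.602397.

Z = 0.6024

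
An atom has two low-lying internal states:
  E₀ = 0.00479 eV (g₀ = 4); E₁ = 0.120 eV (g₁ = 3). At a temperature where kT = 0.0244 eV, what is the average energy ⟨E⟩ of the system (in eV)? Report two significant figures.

0.0056 eV

Eᵢ/kT = 0.1963, 4.918.
Z = Σ gᵢe^(−Eᵢ/kT) = 4·e^(−0.1963) + 3·e^(−4.918) = 3.287 + 0.02194 = 3.309.
⟨E⟩ = Σ Eᵢ gᵢe^(−Eᵢ/kT) / Z = (0.00479·3.287 + 0.120·0.02194) / 3.309 = 0.0056 eV.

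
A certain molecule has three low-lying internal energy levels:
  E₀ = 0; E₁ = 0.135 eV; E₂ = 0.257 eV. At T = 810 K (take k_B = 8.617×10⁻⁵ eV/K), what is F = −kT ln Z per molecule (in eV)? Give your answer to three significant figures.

-0.0109 eV

k_BT = 8.617×10⁻⁵ × 810 K = 0.069798 eV.
Eᵢ/kT = 0, 1.9342, 3.6821.
Z = Σ e^(−Eᵢ/kT) = e^(−0) + e^(−1.9342) + e^(−3.6821) = 1.0000 + 0.14454 + 0.025170 = 1.1697.
F = −kT ln Z = −0.069798 × ln(1.1697) = −0.069798 × 0.15675 = -0.0109 eV.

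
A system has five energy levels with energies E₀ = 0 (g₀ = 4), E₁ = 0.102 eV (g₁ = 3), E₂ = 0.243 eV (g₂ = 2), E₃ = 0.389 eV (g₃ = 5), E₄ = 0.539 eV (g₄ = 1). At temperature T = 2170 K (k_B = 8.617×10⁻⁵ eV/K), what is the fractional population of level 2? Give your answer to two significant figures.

k_BT = 8.617×10⁻⁵ × 2170 K = 0.1870 eV.
Eᵢ/kT = 0, 0.5455, 1.299, 2.080, 2.882.
Z = Σ gᵢe^(−Eᵢ/kT) = 4·e^(−0) + 3·e^(−0.5455) + 2·e^(−1.299) + 5·e^(−2.080) + 1·e^(−2.882) = 4.000 + 1.739 + 0.5456 + 0.6247 + 0.05602 = 6.965.
P₂ = g₂ e^(−E₂/kT) / Z = 0.5456/6.965 = 0.078.

0.078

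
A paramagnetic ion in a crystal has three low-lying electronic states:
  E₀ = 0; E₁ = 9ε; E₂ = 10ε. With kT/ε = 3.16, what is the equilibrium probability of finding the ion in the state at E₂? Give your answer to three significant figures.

0.0384

Eᵢ/kT = 0, 2.8481, 3.1646.
Z = Σ e^(−Eᵢ/kT) = e^(−0) + e^(−2.8481) + e^(−3.1646) = 1.0000 + 0.057954 + 0.042231 = 1.1002.
P₂ = e^(−E₂/kT) / Z = 0.042231/1.1002 = 0.0384.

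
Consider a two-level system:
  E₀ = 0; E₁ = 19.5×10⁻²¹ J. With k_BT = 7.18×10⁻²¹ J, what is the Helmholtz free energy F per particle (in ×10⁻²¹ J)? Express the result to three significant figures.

Eᵢ/kT = 0, 2.7159.
Z = Σ e^(−Eᵢ/kT) = e^(−0) + e^(−2.7159) = 1.0000 + 0.066145 = 1.0661.
F = −kT ln Z = −7.18 × ln(1.0661) = −7.18 × 0.064007 = -0.460 ×10⁻²¹ J.

-0.460 ×10⁻²¹ J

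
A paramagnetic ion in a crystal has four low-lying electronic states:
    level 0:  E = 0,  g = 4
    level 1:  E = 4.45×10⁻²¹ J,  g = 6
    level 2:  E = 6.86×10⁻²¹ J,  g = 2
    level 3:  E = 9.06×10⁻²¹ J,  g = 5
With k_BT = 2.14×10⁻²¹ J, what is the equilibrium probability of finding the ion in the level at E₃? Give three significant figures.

0.0148

Eᵢ/kT = 0, 2.0794, 3.2056, 4.2336.
Z = Σ gᵢe^(−Eᵢ/kT) = 4·e^(−0) + 6·e^(−2.0794) + 2·e^(−3.2056) + 5·e^(−4.2336) = 4.0000 + 0.75003 + 0.081069 + 0.072500 = 4.9036.
P₃ = g₃ e^(−E₃/kT) / Z = 0.072500/4.9036 = 0.0148.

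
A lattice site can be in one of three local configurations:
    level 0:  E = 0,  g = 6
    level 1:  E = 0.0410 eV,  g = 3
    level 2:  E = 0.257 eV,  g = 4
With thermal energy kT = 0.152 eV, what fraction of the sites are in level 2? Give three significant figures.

0.0817

Eᵢ/kT = 0, 0.26974, 1.6908.
Z = Σ gᵢe^(−Eᵢ/kT) = 6·e^(−0) + 3·e^(−0.26974) + 4·e^(−1.6908) = 6.0000 + 2.2907 + 0.73749 = 9.0282.
P₂ = g₂ e^(−E₂/kT) / Z = 0.73749/9.0282 = 0.0817.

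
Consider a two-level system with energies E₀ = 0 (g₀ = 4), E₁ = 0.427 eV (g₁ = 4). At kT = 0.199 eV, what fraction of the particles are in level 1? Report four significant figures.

Eᵢ/kT = 0, 2.14573.
Z = Σ gᵢe^(−Eᵢ/kT) = 4·e^(−0) + 4·e^(−2.14573) = 4.00000 + 0.467930 = 4.46793.
P₁ = g₁ e^(−E₁/kT) / Z = 0.467930/4.46793 = 0.1047.

0.1047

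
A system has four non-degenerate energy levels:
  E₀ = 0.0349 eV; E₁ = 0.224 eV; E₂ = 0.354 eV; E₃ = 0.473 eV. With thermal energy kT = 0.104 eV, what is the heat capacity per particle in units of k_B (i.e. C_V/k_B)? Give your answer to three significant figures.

Eᵢ/kT = 0.33558, 2.1538, 3.4038, 4.5481.
Z = Σ e^(−Eᵢ/kT) = e^(−0.33558) + e^(−2.1538) + e^(−3.4038) + e^(−4.5481) = 0.71492 + 0.11604 + 0.033247 + 0.010587 = 0.87479.
⟨E⟩ = 0.077414 eV, ⟨E²⟩ = 0.015122 eV².
C_V/k_B = (⟨E²⟩ − ⟨E⟩²)/(kT)² = (0.015122 − 0.0059929)/0.010816 = 0.844.

0.844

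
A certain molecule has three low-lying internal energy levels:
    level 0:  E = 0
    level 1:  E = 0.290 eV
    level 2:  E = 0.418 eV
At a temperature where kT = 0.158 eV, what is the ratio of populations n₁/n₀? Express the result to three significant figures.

0.160

n₁/n₀ = exp[−(E₁−E₀)/kT] = exp(−(0.290 eV)/(0.158 eV)) = exp(-1.8354) = 0.160.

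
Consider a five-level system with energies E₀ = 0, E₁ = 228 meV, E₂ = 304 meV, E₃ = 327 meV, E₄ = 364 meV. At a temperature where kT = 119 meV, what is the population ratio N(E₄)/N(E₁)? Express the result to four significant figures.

0.3189

n₄/n₁ = exp[−(E₄−E₁)/kT] = exp(−(136 meV)/(119 meV)) = exp(-1.14286) = 0.3189.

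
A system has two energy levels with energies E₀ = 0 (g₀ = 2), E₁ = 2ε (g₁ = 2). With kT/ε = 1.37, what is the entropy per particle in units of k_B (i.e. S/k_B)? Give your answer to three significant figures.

Eᵢ/kT = 0, 1.4599.
Z = Σ gᵢe^(−Eᵢ/kT) = 2·e^(−0) + 2·e^(−1.4599) = 2.0000 + 0.46452 = 2.4645.
⟨E⟩ = Σ EᵢPᵢ = 0.37697 ε.
S/k_B = ln Z + ⟨E⟩/kT = ln(2.4645) + 0.37697/1.37 = 0.90199 + 0.27516 = 1.18.

1.18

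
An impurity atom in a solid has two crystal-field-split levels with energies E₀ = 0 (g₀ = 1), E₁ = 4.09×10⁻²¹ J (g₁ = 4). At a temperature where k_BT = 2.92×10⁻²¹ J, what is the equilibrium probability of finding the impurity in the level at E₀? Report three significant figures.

Eᵢ/kT = 0, 1.4007.
Z = Σ gᵢe^(−Eᵢ/kT) = 1·e^(−0) + 4·e^(−1.4007) = 1.0000 + 0.98570 = 1.9857.
P₀ = g₀ e^(−E₀/kT) / Z = 1.0000/1.9857 = 0.504.

0.504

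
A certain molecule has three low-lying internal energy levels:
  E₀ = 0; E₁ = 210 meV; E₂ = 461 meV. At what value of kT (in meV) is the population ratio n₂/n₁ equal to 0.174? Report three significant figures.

n₂/n₁ = exp[−(E₂−E₁)/kT] = 0.174.
⇒ (E₂−E₁)/kT = ln(1/0.174) = ln(5.7471) = 1.7487.
kT = 251 meV / 1.7487 = 144 meV.

144 meV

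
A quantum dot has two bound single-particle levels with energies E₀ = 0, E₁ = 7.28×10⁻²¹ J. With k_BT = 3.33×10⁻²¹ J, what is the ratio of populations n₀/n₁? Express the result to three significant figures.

n₀/n₁ = exp[−(E₀−E₁)/kT] = exp(−(-7.28 ×10⁻²¹ J)/(3.33 ×10⁻²¹ J)) = exp(2.1862) = 8.90.

8.90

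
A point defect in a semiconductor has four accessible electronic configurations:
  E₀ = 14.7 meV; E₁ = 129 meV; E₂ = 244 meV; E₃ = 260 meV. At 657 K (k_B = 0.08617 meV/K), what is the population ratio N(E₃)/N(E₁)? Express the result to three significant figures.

k_BT = 0.08617 × 657 K = 56.614 meV.
n₃/n₁ = exp[−(E₃−E₁)/kT] = exp(−(131 meV)/(56.614 meV)) = exp(-2.3139) = 0.0989.

0.0989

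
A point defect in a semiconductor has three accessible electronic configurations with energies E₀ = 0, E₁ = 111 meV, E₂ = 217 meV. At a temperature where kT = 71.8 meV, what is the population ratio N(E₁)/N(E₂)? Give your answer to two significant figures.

4.4

n₁/n₂ = exp[−(E₁−E₂)/kT] = exp(−(-106 meV)/(71.8 meV)) = exp(1.476) = 4.4.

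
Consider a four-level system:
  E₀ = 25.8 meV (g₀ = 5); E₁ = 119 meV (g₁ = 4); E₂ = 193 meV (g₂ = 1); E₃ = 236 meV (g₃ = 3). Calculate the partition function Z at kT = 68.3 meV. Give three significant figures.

Eᵢ/kT = 0.37775, 1.7423, 2.8258, 3.4553.
Z = Σ gᵢe^(−Eᵢ/kT) = 5·e^(−0.37775) + 4·e^(−1.7423) + 1·e^(−2.8258) + 3·e^(−3.4553) = 3.4270 + 0.70047 + 0.059261 + 0.094733 = 4.2815.

Z = 4.28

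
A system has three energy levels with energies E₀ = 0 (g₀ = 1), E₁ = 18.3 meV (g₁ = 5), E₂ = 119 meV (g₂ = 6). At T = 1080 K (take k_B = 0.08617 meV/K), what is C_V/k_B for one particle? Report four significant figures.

0.2378

k_BT = 0.08617 × 1080 K = 93.0636 meV.
Eᵢ/kT = 0, 0.196640, 1.27870.
Z = Σ gᵢe^(−Eᵢ/kT) = 1·e^(−0) + 5·e^(−0.196640) + 6·e^(−1.27870) = 1.00000 + 4.10743 + 1.67039 = 6.77782.
⟨E⟩ = 40.4175 meV, ⟨E²⟩ = 3692.92 meV².
C_V/k_B = (⟨E²⟩ − ⟨E⟩²)/(kT)² = (3692.92 − 1633.57)/8660.83 = 0.2378.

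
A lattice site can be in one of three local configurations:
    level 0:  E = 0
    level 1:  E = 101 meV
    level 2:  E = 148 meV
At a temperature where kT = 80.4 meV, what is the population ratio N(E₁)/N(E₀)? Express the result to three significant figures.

n₁/n₀ = exp[−(E₁−E₀)/kT] = exp(−(101 meV)/(80.4 meV)) = exp(-1.2562) = 0.285.

0.285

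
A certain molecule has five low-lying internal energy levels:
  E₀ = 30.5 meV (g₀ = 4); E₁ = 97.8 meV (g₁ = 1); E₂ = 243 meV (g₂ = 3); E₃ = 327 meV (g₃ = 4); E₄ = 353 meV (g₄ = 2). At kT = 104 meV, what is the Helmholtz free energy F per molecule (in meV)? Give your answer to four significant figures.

-141.6 meV

Eᵢ/kT = 0.293269, 0.940385, 2.33654, 3.14423, 3.39423.
Z = Σ gᵢe^(−Eᵢ/kT) = 4·e^(−0.293269) + 1·e^(−0.940385) + 3·e^(−2.33654) + 4·e^(−3.14423) + 2·e^(−3.39423) = 2.98329 + 0.390477 + 0.289985 + 0.172400 + 0.0671328 = 3.90328.
F = −kT ln Z = −104 × ln(3.90328) = −104 × 1.36182 = -141.6 meV.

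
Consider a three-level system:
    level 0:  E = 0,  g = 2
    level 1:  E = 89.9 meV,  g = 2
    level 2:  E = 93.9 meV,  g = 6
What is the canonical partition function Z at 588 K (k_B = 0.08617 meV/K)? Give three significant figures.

k_BT = 0.08617 × 588 K = 50.668 meV.
Eᵢ/kT = 0, 1.7743, 1.8532.
Z = Σ gᵢe^(−Eᵢ/kT) = 2·e^(−0) + 2·e^(−1.7743) + 6·e^(−1.8532) = 2.0000 + 0.33920 + 0.94041 = 3.2796.

Z = 3.28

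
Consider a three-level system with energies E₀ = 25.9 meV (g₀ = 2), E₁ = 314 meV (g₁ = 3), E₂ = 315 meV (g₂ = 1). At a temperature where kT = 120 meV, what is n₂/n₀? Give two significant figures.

n₂/n₀ = (g₂/g₀) exp[−(E₂−E₀)/kT] = (1/2) × exp(−(289.1 meV)/(120 meV)) = (1/2) × exp(-2.409) = 0.045.

0.045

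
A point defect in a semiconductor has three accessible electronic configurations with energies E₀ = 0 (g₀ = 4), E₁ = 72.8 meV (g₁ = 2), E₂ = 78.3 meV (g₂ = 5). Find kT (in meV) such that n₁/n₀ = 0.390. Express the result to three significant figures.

n₁/n₀ = (g₁/g₀) exp[−(E₁−E₀)/kT] = 0.390.
⇒ (E₁−E₀)/kT = ln((2/4)/0.390) = ln(1.2821) = 0.24850.
kT = 72.8 meV / 0.24850 = 293 meV.

293 meV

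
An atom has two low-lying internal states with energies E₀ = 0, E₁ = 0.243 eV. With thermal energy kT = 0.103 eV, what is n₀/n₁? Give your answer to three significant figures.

n₀/n₁ = exp[−(E₀−E₁)/kT] = exp(−(-0.243 eV)/(0.103 eV)) = exp(2.3592) = 10.6.

10.6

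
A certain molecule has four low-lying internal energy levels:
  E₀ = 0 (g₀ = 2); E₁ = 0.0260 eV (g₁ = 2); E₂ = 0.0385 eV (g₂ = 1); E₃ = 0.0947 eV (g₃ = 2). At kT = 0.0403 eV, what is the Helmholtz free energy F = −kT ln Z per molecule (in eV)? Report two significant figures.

Eᵢ/kT = 0, 0.6452, 0.9553, 2.350.
Z = Σ gᵢe^(−Eᵢ/kT) = 2·e^(−0) + 2·e^(−0.6452) + 1·e^(−0.9553) + 2·e^(−2.350) = 2.000 + 1.049 + 0.3847 + 0.1907 = 3.624.
F = −kT ln Z = −0.0403 × ln(3.624) = −0.0403 × 1.288 = -0.052 eV.

-0.052 eV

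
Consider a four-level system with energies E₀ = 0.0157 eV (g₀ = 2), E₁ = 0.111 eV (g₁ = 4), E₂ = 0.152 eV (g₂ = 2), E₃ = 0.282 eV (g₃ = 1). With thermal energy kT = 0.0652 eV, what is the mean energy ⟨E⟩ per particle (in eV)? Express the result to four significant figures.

Eᵢ/kT = 0.240798, 1.70245, 2.33129, 4.32515.
Z = Σ gᵢe^(−Eᵢ/kT) = 2·e^(−0.240798) + 4·e^(−1.70245) + 2·e^(−2.33129) + 1·e^(−4.32515) = 1.57200 + 0.728946 + 0.194341 + 0.0132316 = 2.50852.
⟨E⟩ = Σ Eᵢ gᵢe^(−Eᵢ/kT) / Z = (0.0157·1.57200 + 0.111·0.728946 + 0.152·0.194341 + 0.282·0.0132316) / 2.50852 = 0.05536 eV.

0.05536 eV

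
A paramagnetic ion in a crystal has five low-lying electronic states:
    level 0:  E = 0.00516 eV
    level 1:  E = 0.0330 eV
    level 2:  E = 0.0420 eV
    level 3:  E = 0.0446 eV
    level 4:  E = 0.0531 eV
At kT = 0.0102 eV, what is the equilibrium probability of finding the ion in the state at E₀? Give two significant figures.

Eᵢ/kT = 0.5059, 3.235, 4.118, 4.373, 5.206.
Z = Σ e^(−Eᵢ/kT) = e^(−0.5059) + e^(−3.235) + e^(−4.118) + e^(−4.373) + e^(−5.206) = 0.6030 + 0.03936 + 0.01628 + 0.01261 + 0.005484 = 0.6767.
P₀ = e^(−E₀/kT) / Z = 0.6030/0.6767 = 0.89.

0.89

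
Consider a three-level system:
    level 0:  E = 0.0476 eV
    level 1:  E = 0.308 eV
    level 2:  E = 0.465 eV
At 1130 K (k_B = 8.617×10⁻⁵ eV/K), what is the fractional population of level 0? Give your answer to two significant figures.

0.92

k_BT = 8.617×10⁻⁵ × 1130 K = 0.09737 eV.
Eᵢ/kT = 0.4889, 3.163, 4.776.
Z = Σ e^(−Eᵢ/kT) = e^(−0.4889) + e^(−3.163) + e^(−4.776) = 0.6133 + 0.04230 + 0.008430 = 0.6640.
P₀ = e^(−E₀/kT) / Z = 0.6133/0.6640 = 0.92.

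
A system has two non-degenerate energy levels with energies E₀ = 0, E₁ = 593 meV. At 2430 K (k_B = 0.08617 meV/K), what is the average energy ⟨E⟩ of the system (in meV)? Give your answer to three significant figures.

33.0 meV

k_BT = 0.08617 × 2430 K = 209.39 meV.
Eᵢ/kT = 0, 2.8320.
Z = Σ e^(−Eᵢ/kT) = e^(−0) + e^(−2.8320) = 1.0000 + 0.058895 = 1.0589.
⟨E⟩ = Σ Eᵢ e^(−Eᵢ/kT) / Z = (0·1.0000 + 593·0.058895) / 1.0589 = 33.0 meV.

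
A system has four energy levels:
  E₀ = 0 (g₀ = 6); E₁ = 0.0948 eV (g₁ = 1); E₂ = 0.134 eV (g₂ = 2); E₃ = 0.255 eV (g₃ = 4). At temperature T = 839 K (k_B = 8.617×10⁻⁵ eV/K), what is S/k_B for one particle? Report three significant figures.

2.10

k_BT = 8.617×10⁻⁵ × 839 K = 0.072297 eV.
Eᵢ/kT = 0, 1.3113, 1.8535, 3.5271.
Z = Σ gᵢe^(−Eᵢ/kT) = 6·e^(−0) + 1·e^(−1.3113) + 2·e^(−1.8535) + 4·e^(−3.5271) = 6.0000 + 0.26947 + 0.31338 + 0.11756 = 6.7004.
⟨E⟩ = Σ EᵢPᵢ = 0.014554 eV.
S/k_B = ln Z + ⟨E⟩/kT = ln(6.7004) + 0.014554/0.072297 = 1.9022 + 0.20131 = 2.10.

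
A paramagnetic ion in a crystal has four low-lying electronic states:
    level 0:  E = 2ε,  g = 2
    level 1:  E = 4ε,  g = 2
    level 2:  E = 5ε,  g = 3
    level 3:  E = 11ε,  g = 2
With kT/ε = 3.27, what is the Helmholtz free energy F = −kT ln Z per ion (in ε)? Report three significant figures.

-2.85 ε

Eᵢ/kT = 0.61162, 1.2232, 1.5291, 3.3639.
Z = Σ gᵢe^(−Eᵢ/kT) = 2·e^(−0.61162) + 2·e^(−1.2232) + 3·e^(−1.5291) + 2·e^(−3.3639) = 1.0849 + 0.58857 + 0.65019 + 0.069200 = 2.3929.
F = −kT ln Z = −3.27 × ln(2.3929) = −3.27 × 0.87251 = -2.85 ε.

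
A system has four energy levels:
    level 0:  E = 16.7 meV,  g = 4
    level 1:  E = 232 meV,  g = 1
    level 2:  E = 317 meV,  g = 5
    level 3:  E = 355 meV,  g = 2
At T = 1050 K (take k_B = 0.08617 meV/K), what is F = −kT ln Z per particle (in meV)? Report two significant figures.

k_BT = 0.08617 × 1050 K = 90.48 meV.
Eᵢ/kT = 0.1846, 2.564, 3.504, 3.924.
Z = Σ gᵢe^(−Eᵢ/kT) = 4·e^(−0.1846) + 1·e^(−2.564) + 5·e^(−3.504) + 2·e^(−3.924) = 3.326 + 0.07700 + 0.1504 + 0.03952 = 3.593.
F = −kT ln Z = −90.48 × ln(3.593) = −90.48 × 1.279 = -120 meV.

-120 meV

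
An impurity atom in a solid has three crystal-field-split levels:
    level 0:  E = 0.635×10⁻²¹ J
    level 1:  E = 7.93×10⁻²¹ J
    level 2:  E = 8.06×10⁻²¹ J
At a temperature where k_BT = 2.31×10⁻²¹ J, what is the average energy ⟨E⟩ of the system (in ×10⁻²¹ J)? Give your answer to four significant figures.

1.197 ×10⁻²¹ J

Eᵢ/kT = 0.274892, 3.43290, 3.48918.
Z = Σ e^(−Eᵢ/kT) = e^(−0.274892) + e^(−3.43290) + e^(−3.48918) = 0.759654 + 0.0322932 + 0.0305259 = 0.822473.
⟨E⟩ = Σ Eᵢ e^(−Eᵢ/kT) / Z = (0.635·0.759654 + 7.93·0.0322932 + 8.06·0.0305259) / 0.822473 = 1.197 ×10⁻²¹ J.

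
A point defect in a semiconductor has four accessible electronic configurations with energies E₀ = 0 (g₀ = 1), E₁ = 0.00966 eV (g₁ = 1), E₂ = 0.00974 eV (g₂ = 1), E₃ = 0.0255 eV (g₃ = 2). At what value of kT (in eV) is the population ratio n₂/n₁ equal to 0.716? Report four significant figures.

0.0002395 eV

n₂/n₁ = (g₂/g₁) exp[−(E₂−E₁)/kT] = 0.716.
⇒ (E₂−E₁)/kT = ln((1/1)/0.716) = ln(1.39665) = 0.334077.
kT = 0.00008 eV / 0.334077 = 0.0002395 eV.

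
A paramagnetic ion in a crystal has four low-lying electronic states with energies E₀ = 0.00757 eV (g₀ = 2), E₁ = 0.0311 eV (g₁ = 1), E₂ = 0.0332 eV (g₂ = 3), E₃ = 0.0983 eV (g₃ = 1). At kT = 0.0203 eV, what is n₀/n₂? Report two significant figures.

2.4

n₀/n₂ = (g₀/g₂) exp[−(E₀−E₂)/kT] = (2/3) × exp(−(-0.02563 eV)/(0.0203 eV)) = (2/3) × exp(1.263) = 2.4.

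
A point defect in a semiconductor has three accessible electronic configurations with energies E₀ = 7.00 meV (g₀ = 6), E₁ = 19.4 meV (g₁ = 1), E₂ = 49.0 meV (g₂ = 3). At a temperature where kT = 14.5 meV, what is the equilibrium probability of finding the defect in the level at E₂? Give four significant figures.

Eᵢ/kT = 0.482759, 1.33793, 3.37931.
Z = Σ gᵢe^(−Eᵢ/kT) = 6·e^(−0.482759) + 1·e^(−1.33793) + 3·e^(−3.37931) = 3.70247 + 0.262388 + 0.102213 = 4.06707.
P₂ = g₂ e^(−E₂/kT) / Z = 0.102213/4.06707 = 0.02513.

0.02513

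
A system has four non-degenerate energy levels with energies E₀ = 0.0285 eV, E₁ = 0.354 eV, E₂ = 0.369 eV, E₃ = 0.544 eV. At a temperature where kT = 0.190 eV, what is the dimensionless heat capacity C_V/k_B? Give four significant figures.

0.7881

Eᵢ/kT = 0.150000, 1.86316, 1.94211, 2.86316.
Z = Σ e^(−Eᵢ/kT) = e^(−0.150000) + e^(−1.86316) + e^(−1.94211) + e^(−2.86316) = 0.860708 + 0.155181 + 0.143401 + 0.0570881 = 1.21638.
⟨E⟩ = 0.134362 eV, ⟨E²⟩ = 0.0465034 eV².
C_V/k_B = (⟨E²⟩ − ⟨E⟩²)/(kT)² = (0.0465034 − 0.0180531)/0.0361000 = 0.7881.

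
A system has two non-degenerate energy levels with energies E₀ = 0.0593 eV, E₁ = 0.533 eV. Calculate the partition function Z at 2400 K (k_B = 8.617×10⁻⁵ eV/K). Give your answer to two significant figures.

Z = 0.83

k_BT = 8.617×10⁻⁵ × 2400 K = 0.2068 eV.
Eᵢ/kT = 0.2868, 2.577.
Z = Σ e^(−Eᵢ/kT) = e^(−0.2868) + e^(−2.577) = 0.7507 + 0.07600 = 0.8267.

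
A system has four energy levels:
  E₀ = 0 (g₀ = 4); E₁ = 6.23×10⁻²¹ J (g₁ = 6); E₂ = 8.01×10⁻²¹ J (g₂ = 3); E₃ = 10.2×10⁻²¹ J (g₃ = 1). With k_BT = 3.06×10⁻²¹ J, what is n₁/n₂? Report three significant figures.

n₁/n₂ = (g₁/g₂) exp[−(E₁−E₂)/kT] = (6/3) × exp(−(-1.78 ×10⁻²¹ J)/(3.06 ×10⁻²¹ J)) = (6/3) × exp(0.58170) = 3.58.

3.58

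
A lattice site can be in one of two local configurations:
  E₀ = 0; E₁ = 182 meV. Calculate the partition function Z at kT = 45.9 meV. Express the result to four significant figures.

Z = 1.019

Eᵢ/kT = 0, 3.96514.
Z = Σ e^(−Eᵢ/kT) = e^(−0) + e^(−3.96514) = 1.00000 + 0.0189654 = 1.01897.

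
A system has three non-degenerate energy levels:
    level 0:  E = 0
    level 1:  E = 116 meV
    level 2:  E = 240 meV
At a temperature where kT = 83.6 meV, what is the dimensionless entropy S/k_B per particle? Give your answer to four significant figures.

0.6569

Eᵢ/kT = 0, 1.38756, 2.87081.
Z = Σ e^(−Eᵢ/kT) = e^(−0) + e^(−1.38756) + e^(−2.87081) = 1.00000 + 0.249684 + 0.0566530 = 1.30634.
⟨E⟩ = Σ EᵢPᵢ = 32.5796 meV.
S/k_B = ln Z + ⟨E⟩/kT = ln(1.30634) + 32.5796/83.6 = 0.267229 + 0.389708 = 0.6569.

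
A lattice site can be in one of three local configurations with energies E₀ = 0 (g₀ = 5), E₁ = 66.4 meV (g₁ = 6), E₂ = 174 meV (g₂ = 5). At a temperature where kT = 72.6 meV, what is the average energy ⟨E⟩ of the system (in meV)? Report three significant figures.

30.4 meV

Eᵢ/kT = 0, 0.91460, 2.3967.
Z = Σ gᵢe^(−Eᵢ/kT) = 5·e^(−0) + 6·e^(−0.91460) + 5·e^(−2.3967) = 5.0000 + 2.4041 + 0.45509 = 7.8592.
⟨E⟩ = Σ Eᵢ gᵢe^(−Eᵢ/kT) / Z = (0·5.0000 + 66.4·2.4041 + 174·0.45509) / 7.8592 = 30.4 meV.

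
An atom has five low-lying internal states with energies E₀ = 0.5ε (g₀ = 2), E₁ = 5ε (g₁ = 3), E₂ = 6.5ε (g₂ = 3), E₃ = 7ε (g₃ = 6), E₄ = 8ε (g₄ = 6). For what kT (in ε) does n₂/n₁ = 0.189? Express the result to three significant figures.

n₂/n₁ = (g₂/g₁) exp[−(E₂−E₁)/kT] = 0.189.
⇒ (E₂−E₁)/kT = ln((3/3)/0.189) = ln(5.2910) = 1.6660.
kT = 1.5ε / 1.6660 = 0.900 ε.

0.900 ε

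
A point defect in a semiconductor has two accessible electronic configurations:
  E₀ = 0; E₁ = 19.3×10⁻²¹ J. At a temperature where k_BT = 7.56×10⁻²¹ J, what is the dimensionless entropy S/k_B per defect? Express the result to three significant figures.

0.259

Eᵢ/kT = 0, 2.5529.
Z = Σ e^(−Eᵢ/kT) = e^(−0) + e^(−2.5529) = 1.0000 + 0.077856 = 1.0779.
⟨E⟩ = Σ EᵢPᵢ = 1.3940 ×10⁻²¹ J.
S/k_B = ln Z + ⟨E⟩/kT = ln(1.0779) + 1.3940/7.56 = 0.075015 + 0.18439 = 0.259.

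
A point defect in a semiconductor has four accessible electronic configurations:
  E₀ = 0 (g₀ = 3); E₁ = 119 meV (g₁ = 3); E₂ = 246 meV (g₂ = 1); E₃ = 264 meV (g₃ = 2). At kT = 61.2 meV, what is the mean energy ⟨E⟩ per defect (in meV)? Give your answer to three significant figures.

Eᵢ/kT = 0, 1.9444, 4.0196, 4.3137.
Z = Σ gᵢe^(−Eᵢ/kT) = 3·e^(−0) + 3·e^(−1.9444) + 1·e^(−4.0196) + 2·e^(−4.3137) = 3.0000 + 0.42922 + 0.017960 + 0.026768 = 3.4739.
⟨E⟩ = Σ Eᵢ gᵢe^(−Eᵢ/kT) / Z = (0·3.0000 + 119·0.42922 + 246·0.017960 + 264·0.026768) / 3.4739 = 18.0 meV.

18.0 meV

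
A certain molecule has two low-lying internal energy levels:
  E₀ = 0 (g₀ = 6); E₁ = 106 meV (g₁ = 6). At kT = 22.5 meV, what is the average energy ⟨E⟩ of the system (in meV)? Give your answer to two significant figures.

0.94 meV

Eᵢ/kT = 0, 4.711.
Z = Σ gᵢe^(−Eᵢ/kT) = 6·e^(−0) + 6·e^(−4.711) = 6.000 + 0.05397 = 6.054.
⟨E⟩ = Σ Eᵢ gᵢe^(−Eᵢ/kT) / Z = (0·6.000 + 106·0.05397) / 6.054 = 0.94 meV.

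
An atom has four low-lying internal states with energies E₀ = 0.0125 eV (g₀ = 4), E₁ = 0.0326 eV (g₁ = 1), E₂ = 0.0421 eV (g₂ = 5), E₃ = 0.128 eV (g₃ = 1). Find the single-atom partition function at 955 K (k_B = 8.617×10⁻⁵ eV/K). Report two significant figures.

k_BT = 8.617×10⁻⁵ × 955 K = 0.08229 eV.
Eᵢ/kT = 0.1519, 0.3962, 0.5116, 1.555.
Z = Σ gᵢe^(−Eᵢ/kT) = 4·e^(−0.1519) + 1·e^(−0.3962) + 5·e^(−0.5116) + 1·e^(−1.555) = 3.436 + 0.6729 + 2.998 + 0.2112 = 7.318.

Z = 7.3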